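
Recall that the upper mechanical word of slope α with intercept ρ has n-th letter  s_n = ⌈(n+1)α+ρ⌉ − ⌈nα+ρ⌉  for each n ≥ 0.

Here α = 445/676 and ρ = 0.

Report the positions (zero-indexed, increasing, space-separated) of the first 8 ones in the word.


0 1 3 4 6 7 9 10

n=0: ⌈445/676⌉−⌈0/676⌉ = 1−0 = 1  ← one
n=1: ⌈890/676⌉−⌈445/676⌉ = 2−1 = 1  ← one
n=2: ⌈1335/676⌉−⌈890/676⌉ = 2−2 = 0
n=3: ⌈1780/676⌉−⌈1335/676⌉ = 3−2 = 1  ← one
n=4: ⌈2225/676⌉−⌈1780/676⌉ = 4−3 = 1  ← one
n=5: ⌈2670/676⌉−⌈2225/676⌉ = 4−4 = 0
n=6: ⌈3115/676⌉−⌈2670/676⌉ = 5−4 = 1  ← one
n=7: ⌈3560/676⌉−⌈3115/676⌉ = 6−5 = 1  ← one
n=8: ⌈4005/676⌉−⌈3560/676⌉ = 6−6 = 0
n=9: ⌈4450/676⌉−⌈4005/676⌉ = 7−6 = 1  ← one
n=10: ⌈4895/676⌉−⌈4450/676⌉ = 8−7 = 1  ← one
positions of the first 8 ones: 0 1 3 4 6 7 9 10


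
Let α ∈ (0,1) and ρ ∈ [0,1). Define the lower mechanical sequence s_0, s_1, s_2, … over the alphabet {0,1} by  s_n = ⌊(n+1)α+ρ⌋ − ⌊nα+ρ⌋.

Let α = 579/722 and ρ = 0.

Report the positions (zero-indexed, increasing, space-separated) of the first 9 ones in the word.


1 2 3 4 6 7 8 9 11

n=0: ⌊579/722⌋−⌊0/722⌋ = 0−0 = 0
n=1: ⌊1158/722⌋−⌊579/722⌋ = 1−0 = 1  ← one
n=2: ⌊1737/722⌋−⌊1158/722⌋ = 2−1 = 1  ← one
n=3: ⌊2316/722⌋−⌊1737/722⌋ = 3−2 = 1  ← one
n=4: ⌊2895/722⌋−⌊2316/722⌋ = 4−3 = 1  ← one
n=5: ⌊3474/722⌋−⌊2895/722⌋ = 4−4 = 0
n=6: ⌊4053/722⌋−⌊3474/722⌋ = 5−4 = 1  ← one
n=7: ⌊4632/722⌋−⌊4053/722⌋ = 6−5 = 1  ← one
n=8: ⌊5211/722⌋−⌊4632/722⌋ = 7−6 = 1  ← one
n=9: ⌊5790/722⌋−⌊5211/722⌋ = 8−7 = 1  ← one
n=10: ⌊6369/722⌋−⌊5790/722⌋ = 8−8 = 0
n=11: ⌊6948/722⌋−⌊6369/722⌋ = 9−8 = 1  ← one
positions of the first 9 ones: 1 2 3 4 6 7 8 9 11


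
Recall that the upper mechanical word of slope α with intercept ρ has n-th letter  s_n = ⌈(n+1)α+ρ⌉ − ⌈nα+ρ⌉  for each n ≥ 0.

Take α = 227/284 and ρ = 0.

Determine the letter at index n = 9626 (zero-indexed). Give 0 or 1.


0

(n+1)α + ρ = (9627·227) / 284 = 2185329/284
nα + ρ     = (9626·227) / 284 = 2185102/284
⌈2185329/284⌉ = 7695,  ⌈2185102/284⌉ = 7695
s_{9626} = 7695 − 7695 = 0


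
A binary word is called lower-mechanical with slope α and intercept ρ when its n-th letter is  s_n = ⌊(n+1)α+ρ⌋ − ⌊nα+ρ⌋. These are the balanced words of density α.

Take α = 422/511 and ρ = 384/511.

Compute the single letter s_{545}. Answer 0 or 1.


(n+1)α + ρ = (546·422 + 384) / 511 = 230796/511
nα + ρ     = (545·422 + 384) / 511 = 230374/511
⌊230796/511⌋ = 451,  ⌊230374/511⌋ = 450
s_{545} = 451 − 450 = 1

1


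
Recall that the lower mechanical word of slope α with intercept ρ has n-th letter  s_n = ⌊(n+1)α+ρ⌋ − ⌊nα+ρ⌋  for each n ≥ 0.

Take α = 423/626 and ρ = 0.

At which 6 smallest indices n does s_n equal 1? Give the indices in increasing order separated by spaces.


1 2 4 5 7 8

n=0: ⌊423/626⌋−⌊0/626⌋ = 0−0 = 0
n=1: ⌊846/626⌋−⌊423/626⌋ = 1−0 = 1  ← one
n=2: ⌊1269/626⌋−⌊846/626⌋ = 2−1 = 1  ← one
n=3: ⌊1692/626⌋−⌊1269/626⌋ = 2−2 = 0
n=4: ⌊2115/626⌋−⌊1692/626⌋ = 3−2 = 1  ← one
n=5: ⌊2538/626⌋−⌊2115/626⌋ = 4−3 = 1  ← one
n=6: ⌊2961/626⌋−⌊2538/626⌋ = 4−4 = 0
n=7: ⌊3384/626⌋−⌊2961/626⌋ = 5−4 = 1  ← one
n=8: ⌊3807/626⌋−⌊3384/626⌋ = 6−5 = 1  ← one
positions of the first 6 ones: 1 2 4 5 7 8


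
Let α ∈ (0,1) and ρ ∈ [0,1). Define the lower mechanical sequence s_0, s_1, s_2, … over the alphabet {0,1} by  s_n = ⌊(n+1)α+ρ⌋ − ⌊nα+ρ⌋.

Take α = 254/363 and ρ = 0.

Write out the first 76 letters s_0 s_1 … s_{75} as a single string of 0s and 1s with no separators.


n=0: ⌊(1·254)/363⌋ − ⌊(0·254)/363⌋ = ⌊254/363⌋ − ⌊0/363⌋ = 0 − 0 = 0
n=1: ⌊(2·254)/363⌋ − ⌊(1·254)/363⌋ = ⌊508/363⌋ − ⌊254/363⌋ = 1 − 0 = 1
n=2: ⌊(3·254)/363⌋ − ⌊(2·254)/363⌋ = ⌊762/363⌋ − ⌊508/363⌋ = 2 − 1 = 1
n=3: ⌊(4·254)/363⌋ − ⌊(3·254)/363⌋ = ⌊1016/363⌋ − ⌊762/363⌋ = 2 − 2 = 0
n=4: ⌊(5·254)/363⌋ − ⌊(4·254)/363⌋ = ⌊1270/363⌋ − ⌊1016/363⌋ = 3 − 2 = 1
n=5: ⌊(6·254)/363⌋ − ⌊(5·254)/363⌋ = ⌊1524/363⌋ − ⌊1270/363⌋ = 4 − 3 = 1
n=6: ⌊(7·254)/363⌋ − ⌊(6·254)/363⌋ = ⌊1778/363⌋ − ⌊1524/363⌋ = 4 − 4 = 0
n=7: ⌊(8·254)/363⌋ − ⌊(7·254)/363⌋ = ⌊2032/363⌋ − ⌊1778/363⌋ = 5 − 4 = 1
n=8: ⌊(9·254)/363⌋ − ⌊(8·254)/363⌋ = ⌊2286/363⌋ − ⌊2032/363⌋ = 6 − 5 = 1
n=9: ⌊(10·254)/363⌋ − ⌊(9·254)/363⌋ = ⌊2540/363⌋ − ⌊2286/363⌋ = 6 − 6 = 0
n=10: ⌊(11·254)/363⌋ − ⌊(10·254)/363⌋ = ⌊2794/363⌋ − ⌊2540/363⌋ = 7 − 6 = 1
n=11: ⌊(12·254)/363⌋ − ⌊(11·254)/363⌋ = ⌊3048/363⌋ − ⌊2794/363⌋ = 8 − 7 = 1
n=12: ⌊(13·254)/363⌋ − ⌊(12·254)/363⌋ = ⌊3302/363⌋ − ⌊3048/363⌋ = 9 − 8 = 1
n=13: ⌊(14·254)/363⌋ − ⌊(13·254)/363⌋ = ⌊3556/363⌋ − ⌊3302/363⌋ = 9 − 9 = 0
n=14: ⌊(15·254)/363⌋ − ⌊(14·254)/363⌋ = ⌊3810/363⌋ − ⌊3556/363⌋ = 10 − 9 = 1
n=15: ⌊(16·254)/363⌋ − ⌊(15·254)/363⌋ = ⌊4064/363⌋ − ⌊3810/363⌋ = 11 − 10 = 1
n=16: ⌊(17·254)/363⌋ − ⌊(16·254)/363⌋ = ⌊4318/363⌋ − ⌊4064/363⌋ = 11 − 11 = 0
n=17: ⌊(18·254)/363⌋ − ⌊(17·254)/363⌋ = ⌊4572/363⌋ − ⌊4318/363⌋ = 12 − 11 = 1
n=18: ⌊(19·254)/363⌋ − ⌊(18·254)/363⌋ = ⌊4826/363⌋ − ⌊4572/363⌋ = 13 − 12 = 1
n=19: ⌊(20·254)/363⌋ − ⌊(19·254)/363⌋ = ⌊5080/363⌋ − ⌊4826/363⌋ = 13 − 13 = 0
n=20: ⌊(21·254)/363⌋ − ⌊(20·254)/363⌋ = ⌊5334/363⌋ − ⌊5080/363⌋ = 14 − 13 = 1
n=21: ⌊(22·254)/363⌋ − ⌊(21·254)/363⌋ = ⌊5588/363⌋ − ⌊5334/363⌋ = 15 − 14 = 1
n=22: ⌊(23·254)/363⌋ − ⌊(22·254)/363⌋ = ⌊5842/363⌋ − ⌊5588/363⌋ = 16 − 15 = 1
n=23: ⌊(24·254)/363⌋ − ⌊(23·254)/363⌋ = ⌊6096/363⌋ − ⌊5842/363⌋ = 16 − 16 = 0
n=24: ⌊(25·254)/363⌋ − ⌊(24·254)/363⌋ = ⌊6350/363⌋ − ⌊6096/363⌋ = 17 − 16 = 1
n=25: ⌊(26·254)/363⌋ − ⌊(25·254)/363⌋ = ⌊6604/363⌋ − ⌊6350/363⌋ = 18 − 17 = 1
n=26: ⌊(27·254)/363⌋ − ⌊(26·254)/363⌋ = ⌊6858/363⌋ − ⌊6604/363⌋ = 18 − 18 = 0
n=27: ⌊(28·254)/363⌋ − ⌊(27·254)/363⌋ = ⌊7112/363⌋ − ⌊6858/363⌋ = 19 − 18 = 1
n=28: ⌊(29·254)/363⌋ − ⌊(28·254)/363⌋ = ⌊7366/363⌋ − ⌊7112/363⌋ = 20 − 19 = 1
n=29: ⌊(30·254)/363⌋ − ⌊(29·254)/363⌋ = ⌊7620/363⌋ − ⌊7366/363⌋ = 20 − 20 = 0
n=30: ⌊(31·254)/363⌋ − ⌊(30·254)/363⌋ = ⌊7874/363⌋ − ⌊7620/363⌋ = 21 − 20 = 1
n=31: ⌊(32·254)/363⌋ − ⌊(31·254)/363⌋ = ⌊8128/363⌋ − ⌊7874/363⌋ = 22 − 21 = 1
n=32: ⌊(33·254)/363⌋ − ⌊(32·254)/363⌋ = ⌊8382/363⌋ − ⌊8128/363⌋ = 23 − 22 = 1
n=33: ⌊(34·254)/363⌋ − ⌊(33·254)/363⌋ = ⌊8636/363⌋ − ⌊8382/363⌋ = 23 − 23 = 0
n=34: ⌊(35·254)/363⌋ − ⌊(34·254)/363⌋ = ⌊8890/363⌋ − ⌊8636/363⌋ = 24 − 23 = 1
n=35: ⌊(36·254)/363⌋ − ⌊(35·254)/363⌋ = ⌊9144/363⌋ − ⌊8890/363⌋ = 25 − 24 = 1
n=36: ⌊(37·254)/363⌋ − ⌊(36·254)/363⌋ = ⌊9398/363⌋ − ⌊9144/363⌋ = 25 − 25 = 0
n=37: ⌊(38·254)/363⌋ − ⌊(37·254)/363⌋ = ⌊9652/363⌋ − ⌊9398/363⌋ = 26 − 25 = 1
n=38: ⌊(39·254)/363⌋ − ⌊(38·254)/363⌋ = ⌊9906/363⌋ − ⌊9652/363⌋ = 27 − 26 = 1
n=39: ⌊(40·254)/363⌋ − ⌊(39·254)/363⌋ = ⌊10160/363⌋ − ⌊9906/363⌋ = 27 − 27 = 0
n=40: ⌊(41·254)/363⌋ − ⌊(40·254)/363⌋ = ⌊10414/363⌋ − ⌊10160/363⌋ = 28 − 27 = 1
n=41: ⌊(42·254)/363⌋ − ⌊(41·254)/363⌋ = ⌊10668/363⌋ − ⌊10414/363⌋ = 29 − 28 = 1
n=42: ⌊(43·254)/363⌋ − ⌊(42·254)/363⌋ = ⌊10922/363⌋ − ⌊10668/363⌋ = 30 − 29 = 1
n=43: ⌊(44·254)/363⌋ − ⌊(43·254)/363⌋ = ⌊11176/363⌋ − ⌊10922/363⌋ = 30 − 30 = 0
n=44: ⌊(45·254)/363⌋ − ⌊(44·254)/363⌋ = ⌊11430/363⌋ − ⌊11176/363⌋ = 31 − 30 = 1
n=45: ⌊(46·254)/363⌋ − ⌊(45·254)/363⌋ = ⌊11684/363⌋ − ⌊11430/363⌋ = 32 − 31 = 1
n=46: ⌊(47·254)/363⌋ − ⌊(46·254)/363⌋ = ⌊11938/363⌋ − ⌊11684/363⌋ = 32 − 32 = 0
n=47: ⌊(48·254)/363⌋ − ⌊(47·254)/363⌋ = ⌊12192/363⌋ − ⌊11938/363⌋ = 33 − 32 = 1
n=48: ⌊(49·254)/363⌋ − ⌊(48·254)/363⌋ = ⌊12446/363⌋ − ⌊12192/363⌋ = 34 − 33 = 1
n=49: ⌊(50·254)/363⌋ − ⌊(49·254)/363⌋ = ⌊12700/363⌋ − ⌊12446/363⌋ = 34 − 34 = 0
n=50: ⌊(51·254)/363⌋ − ⌊(50·254)/363⌋ = ⌊12954/363⌋ − ⌊12700/363⌋ = 35 − 34 = 1
n=51: ⌊(52·254)/363⌋ − ⌊(51·254)/363⌋ = ⌊13208/363⌋ − ⌊12954/363⌋ = 36 − 35 = 1
n=52: ⌊(53·254)/363⌋ − ⌊(52·254)/363⌋ = ⌊13462/363⌋ − ⌊13208/363⌋ = 37 − 36 = 1
n=53: ⌊(54·254)/363⌋ − ⌊(53·254)/363⌋ = ⌊13716/363⌋ − ⌊13462/363⌋ = 37 − 37 = 0
n=54: ⌊(55·254)/363⌋ − ⌊(54·254)/363⌋ = ⌊13970/363⌋ − ⌊13716/363⌋ = 38 − 37 = 1
n=55: ⌊(56·254)/363⌋ − ⌊(55·254)/363⌋ = ⌊14224/363⌋ − ⌊13970/363⌋ = 39 − 38 = 1
n=56: ⌊(57·254)/363⌋ − ⌊(56·254)/363⌋ = ⌊14478/363⌋ − ⌊14224/363⌋ = 39 − 39 = 0
n=57: ⌊(58·254)/363⌋ − ⌊(57·254)/363⌋ = ⌊14732/363⌋ − ⌊14478/363⌋ = 40 − 39 = 1
n=58: ⌊(59·254)/363⌋ − ⌊(58·254)/363⌋ = ⌊14986/363⌋ − ⌊14732/363⌋ = 41 − 40 = 1
n=59: ⌊(60·254)/363⌋ − ⌊(59·254)/363⌋ = ⌊15240/363⌋ − ⌊14986/363⌋ = 41 − 41 = 0
n=60: ⌊(61·254)/363⌋ − ⌊(60·254)/363⌋ = ⌊15494/363⌋ − ⌊15240/363⌋ = 42 − 41 = 1
n=61: ⌊(62·254)/363⌋ − ⌊(61·254)/363⌋ = ⌊15748/363⌋ − ⌊15494/363⌋ = 43 − 42 = 1
n=62: ⌊(63·254)/363⌋ − ⌊(62·254)/363⌋ = ⌊16002/363⌋ − ⌊15748/363⌋ = 44 − 43 = 1
n=63: ⌊(64·254)/363⌋ − ⌊(63·254)/363⌋ = ⌊16256/363⌋ − ⌊16002/363⌋ = 44 − 44 = 0
n=64: ⌊(65·254)/363⌋ − ⌊(64·254)/363⌋ = ⌊16510/363⌋ − ⌊16256/363⌋ = 45 − 44 = 1
n=65: ⌊(66·254)/363⌋ − ⌊(65·254)/363⌋ = ⌊16764/363⌋ − ⌊16510/363⌋ = 46 − 45 = 1
n=66: ⌊(67·254)/363⌋ − ⌊(66·254)/363⌋ = ⌊17018/363⌋ − ⌊16764/363⌋ = 46 − 46 = 0
n=67: ⌊(68·254)/363⌋ − ⌊(67·254)/363⌋ = ⌊17272/363⌋ − ⌊17018/363⌋ = 47 − 46 = 1
n=68: ⌊(69·254)/363⌋ − ⌊(68·254)/363⌋ = ⌊17526/363⌋ − ⌊17272/363⌋ = 48 − 47 = 1
n=69: ⌊(70·254)/363⌋ − ⌊(69·254)/363⌋ = ⌊17780/363⌋ − ⌊17526/363⌋ = 48 − 48 = 0
n=70: ⌊(71·254)/363⌋ − ⌊(70·254)/363⌋ = ⌊18034/363⌋ − ⌊17780/363⌋ = 49 − 48 = 1
n=71: ⌊(72·254)/363⌋ − ⌊(71·254)/363⌋ = ⌊18288/363⌋ − ⌊18034/363⌋ = 50 − 49 = 1
n=72: ⌊(73·254)/363⌋ − ⌊(72·254)/363⌋ = ⌊18542/363⌋ − ⌊18288/363⌋ = 51 − 50 = 1
n=73: ⌊(74·254)/363⌋ − ⌊(73·254)/363⌋ = ⌊18796/363⌋ − ⌊18542/363⌋ = 51 − 51 = 0
n=74: ⌊(75·254)/363⌋ − ⌊(74·254)/363⌋ = ⌊19050/363⌋ − ⌊18796/363⌋ = 52 − 51 = 1
n=75: ⌊(76·254)/363⌋ − ⌊(75·254)/363⌋ = ⌊19304/363⌋ − ⌊19050/363⌋ = 53 − 52 = 1

0110110110111011011011101101101110110110111011011011101101101110110110111011


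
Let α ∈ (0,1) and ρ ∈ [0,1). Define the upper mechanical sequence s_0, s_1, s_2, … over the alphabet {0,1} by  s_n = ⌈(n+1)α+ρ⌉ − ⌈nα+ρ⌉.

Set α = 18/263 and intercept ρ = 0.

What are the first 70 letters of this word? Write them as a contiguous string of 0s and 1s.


n=0: ⌈(1·18)/263⌉ − ⌈(0·18)/263⌉ = ⌈18/263⌉ − ⌈0/263⌉ = 1 − 0 = 1
n=1: ⌈(2·18)/263⌉ − ⌈(1·18)/263⌉ = ⌈36/263⌉ − ⌈18/263⌉ = 1 − 1 = 0
n=2: ⌈(3·18)/263⌉ − ⌈(2·18)/263⌉ = ⌈54/263⌉ − ⌈36/263⌉ = 1 − 1 = 0
n=3: ⌈(4·18)/263⌉ − ⌈(3·18)/263⌉ = ⌈72/263⌉ − ⌈54/263⌉ = 1 − 1 = 0
n=4: ⌈(5·18)/263⌉ − ⌈(4·18)/263⌉ = ⌈90/263⌉ − ⌈72/263⌉ = 1 − 1 = 0
n=5: ⌈(6·18)/263⌉ − ⌈(5·18)/263⌉ = ⌈108/263⌉ − ⌈90/263⌉ = 1 − 1 = 0
n=6: ⌈(7·18)/263⌉ − ⌈(6·18)/263⌉ = ⌈126/263⌉ − ⌈108/263⌉ = 1 − 1 = 0
n=7: ⌈(8·18)/263⌉ − ⌈(7·18)/263⌉ = ⌈144/263⌉ − ⌈126/263⌉ = 1 − 1 = 0
n=8: ⌈(9·18)/263⌉ − ⌈(8·18)/263⌉ = ⌈162/263⌉ − ⌈144/263⌉ = 1 − 1 = 0
n=9: ⌈(10·18)/263⌉ − ⌈(9·18)/263⌉ = ⌈180/263⌉ − ⌈162/263⌉ = 1 − 1 = 0
n=10: ⌈(11·18)/263⌉ − ⌈(10·18)/263⌉ = ⌈198/263⌉ − ⌈180/263⌉ = 1 − 1 = 0
n=11: ⌈(12·18)/263⌉ − ⌈(11·18)/263⌉ = ⌈216/263⌉ − ⌈198/263⌉ = 1 − 1 = 0
n=12: ⌈(13·18)/263⌉ − ⌈(12·18)/263⌉ = ⌈234/263⌉ − ⌈216/263⌉ = 1 − 1 = 0
n=13: ⌈(14·18)/263⌉ − ⌈(13·18)/263⌉ = ⌈252/263⌉ − ⌈234/263⌉ = 1 − 1 = 0
n=14: ⌈(15·18)/263⌉ − ⌈(14·18)/263⌉ = ⌈270/263⌉ − ⌈252/263⌉ = 2 − 1 = 1
n=15: ⌈(16·18)/263⌉ − ⌈(15·18)/263⌉ = ⌈288/263⌉ − ⌈270/263⌉ = 2 − 2 = 0
n=16: ⌈(17·18)/263⌉ − ⌈(16·18)/263⌉ = ⌈306/263⌉ − ⌈288/263⌉ = 2 − 2 = 0
n=17: ⌈(18·18)/263⌉ − ⌈(17·18)/263⌉ = ⌈324/263⌉ − ⌈306/263⌉ = 2 − 2 = 0
n=18: ⌈(19·18)/263⌉ − ⌈(18·18)/263⌉ = ⌈342/263⌉ − ⌈324/263⌉ = 2 − 2 = 0
n=19: ⌈(20·18)/263⌉ − ⌈(19·18)/263⌉ = ⌈360/263⌉ − ⌈342/263⌉ = 2 − 2 = 0
n=20: ⌈(21·18)/263⌉ − ⌈(20·18)/263⌉ = ⌈378/263⌉ − ⌈360/263⌉ = 2 − 2 = 0
n=21: ⌈(22·18)/263⌉ − ⌈(21·18)/263⌉ = ⌈396/263⌉ − ⌈378/263⌉ = 2 − 2 = 0
n=22: ⌈(23·18)/263⌉ − ⌈(22·18)/263⌉ = ⌈414/263⌉ − ⌈396/263⌉ = 2 − 2 = 0
n=23: ⌈(24·18)/263⌉ − ⌈(23·18)/263⌉ = ⌈432/263⌉ − ⌈414/263⌉ = 2 − 2 = 0
n=24: ⌈(25·18)/263⌉ − ⌈(24·18)/263⌉ = ⌈450/263⌉ − ⌈432/263⌉ = 2 − 2 = 0
n=25: ⌈(26·18)/263⌉ − ⌈(25·18)/263⌉ = ⌈468/263⌉ − ⌈450/263⌉ = 2 − 2 = 0
n=26: ⌈(27·18)/263⌉ − ⌈(26·18)/263⌉ = ⌈486/263⌉ − ⌈468/263⌉ = 2 − 2 = 0
n=27: ⌈(28·18)/263⌉ − ⌈(27·18)/263⌉ = ⌈504/263⌉ − ⌈486/263⌉ = 2 − 2 = 0
n=28: ⌈(29·18)/263⌉ − ⌈(28·18)/263⌉ = ⌈522/263⌉ − ⌈504/263⌉ = 2 − 2 = 0
n=29: ⌈(30·18)/263⌉ − ⌈(29·18)/263⌉ = ⌈540/263⌉ − ⌈522/263⌉ = 3 − 2 = 1
n=30: ⌈(31·18)/263⌉ − ⌈(30·18)/263⌉ = ⌈558/263⌉ − ⌈540/263⌉ = 3 − 3 = 0
n=31: ⌈(32·18)/263⌉ − ⌈(31·18)/263⌉ = ⌈576/263⌉ − ⌈558/263⌉ = 3 − 3 = 0
n=32: ⌈(33·18)/263⌉ − ⌈(32·18)/263⌉ = ⌈594/263⌉ − ⌈576/263⌉ = 3 − 3 = 0
n=33: ⌈(34·18)/263⌉ − ⌈(33·18)/263⌉ = ⌈612/263⌉ − ⌈594/263⌉ = 3 − 3 = 0
n=34: ⌈(35·18)/263⌉ − ⌈(34·18)/263⌉ = ⌈630/263⌉ − ⌈612/263⌉ = 3 − 3 = 0
n=35: ⌈(36·18)/263⌉ − ⌈(35·18)/263⌉ = ⌈648/263⌉ − ⌈630/263⌉ = 3 − 3 = 0
n=36: ⌈(37·18)/263⌉ − ⌈(36·18)/263⌉ = ⌈666/263⌉ − ⌈648/263⌉ = 3 − 3 = 0
n=37: ⌈(38·18)/263⌉ − ⌈(37·18)/263⌉ = ⌈684/263⌉ − ⌈666/263⌉ = 3 − 3 = 0
n=38: ⌈(39·18)/263⌉ − ⌈(38·18)/263⌉ = ⌈702/263⌉ − ⌈684/263⌉ = 3 − 3 = 0
n=39: ⌈(40·18)/263⌉ − ⌈(39·18)/263⌉ = ⌈720/263⌉ − ⌈702/263⌉ = 3 − 3 = 0
n=40: ⌈(41·18)/263⌉ − ⌈(40·18)/263⌉ = ⌈738/263⌉ − ⌈720/263⌉ = 3 − 3 = 0
n=41: ⌈(42·18)/263⌉ − ⌈(41·18)/263⌉ = ⌈756/263⌉ − ⌈738/263⌉ = 3 − 3 = 0
n=42: ⌈(43·18)/263⌉ − ⌈(42·18)/263⌉ = ⌈774/263⌉ − ⌈756/263⌉ = 3 − 3 = 0
n=43: ⌈(44·18)/263⌉ − ⌈(43·18)/263⌉ = ⌈792/263⌉ − ⌈774/263⌉ = 4 − 3 = 1
n=44: ⌈(45·18)/263⌉ − ⌈(44·18)/263⌉ = ⌈810/263⌉ − ⌈792/263⌉ = 4 − 4 = 0
n=45: ⌈(46·18)/263⌉ − ⌈(45·18)/263⌉ = ⌈828/263⌉ − ⌈810/263⌉ = 4 − 4 = 0
n=46: ⌈(47·18)/263⌉ − ⌈(46·18)/263⌉ = ⌈846/263⌉ − ⌈828/263⌉ = 4 − 4 = 0
n=47: ⌈(48·18)/263⌉ − ⌈(47·18)/263⌉ = ⌈864/263⌉ − ⌈846/263⌉ = 4 − 4 = 0
n=48: ⌈(49·18)/263⌉ − ⌈(48·18)/263⌉ = ⌈882/263⌉ − ⌈864/263⌉ = 4 − 4 = 0
n=49: ⌈(50·18)/263⌉ − ⌈(49·18)/263⌉ = ⌈900/263⌉ − ⌈882/263⌉ = 4 − 4 = 0
n=50: ⌈(51·18)/263⌉ − ⌈(50·18)/263⌉ = ⌈918/263⌉ − ⌈900/263⌉ = 4 − 4 = 0
n=51: ⌈(52·18)/263⌉ − ⌈(51·18)/263⌉ = ⌈936/263⌉ − ⌈918/263⌉ = 4 − 4 = 0
n=52: ⌈(53·18)/263⌉ − ⌈(52·18)/263⌉ = ⌈954/263⌉ − ⌈936/263⌉ = 4 − 4 = 0
n=53: ⌈(54·18)/263⌉ − ⌈(53·18)/263⌉ = ⌈972/263⌉ − ⌈954/263⌉ = 4 − 4 = 0
n=54: ⌈(55·18)/263⌉ − ⌈(54·18)/263⌉ = ⌈990/263⌉ − ⌈972/263⌉ = 4 − 4 = 0
n=55: ⌈(56·18)/263⌉ − ⌈(55·18)/263⌉ = ⌈1008/263⌉ − ⌈990/263⌉ = 4 − 4 = 0
n=56: ⌈(57·18)/263⌉ − ⌈(56·18)/263⌉ = ⌈1026/263⌉ − ⌈1008/263⌉ = 4 − 4 = 0
n=57: ⌈(58·18)/263⌉ − ⌈(57·18)/263⌉ = ⌈1044/263⌉ − ⌈1026/263⌉ = 4 − 4 = 0
n=58: ⌈(59·18)/263⌉ − ⌈(58·18)/263⌉ = ⌈1062/263⌉ − ⌈1044/263⌉ = 5 − 4 = 1
n=59: ⌈(60·18)/263⌉ − ⌈(59·18)/263⌉ = ⌈1080/263⌉ − ⌈1062/263⌉ = 5 − 5 = 0
n=60: ⌈(61·18)/263⌉ − ⌈(60·18)/263⌉ = ⌈1098/263⌉ − ⌈1080/263⌉ = 5 − 5 = 0
n=61: ⌈(62·18)/263⌉ − ⌈(61·18)/263⌉ = ⌈1116/263⌉ − ⌈1098/263⌉ = 5 − 5 = 0
n=62: ⌈(63·18)/263⌉ − ⌈(62·18)/263⌉ = ⌈1134/263⌉ − ⌈1116/263⌉ = 5 − 5 = 0
n=63: ⌈(64·18)/263⌉ − ⌈(63·18)/263⌉ = ⌈1152/263⌉ − ⌈1134/263⌉ = 5 − 5 = 0
n=64: ⌈(65·18)/263⌉ − ⌈(64·18)/263⌉ = ⌈1170/263⌉ − ⌈1152/263⌉ = 5 − 5 = 0
n=65: ⌈(66·18)/263⌉ − ⌈(65·18)/263⌉ = ⌈1188/263⌉ − ⌈1170/263⌉ = 5 − 5 = 0
n=66: ⌈(67·18)/263⌉ − ⌈(66·18)/263⌉ = ⌈1206/263⌉ − ⌈1188/263⌉ = 5 − 5 = 0
n=67: ⌈(68·18)/263⌉ − ⌈(67·18)/263⌉ = ⌈1224/263⌉ − ⌈1206/263⌉ = 5 − 5 = 0
n=68: ⌈(69·18)/263⌉ − ⌈(68·18)/263⌉ = ⌈1242/263⌉ − ⌈1224/263⌉ = 5 − 5 = 0
n=69: ⌈(70·18)/263⌉ − ⌈(69·18)/263⌉ = ⌈1260/263⌉ − ⌈1242/263⌉ = 5 − 5 = 0

1000000000000010000000000000010000000000000100000000000000100000000000


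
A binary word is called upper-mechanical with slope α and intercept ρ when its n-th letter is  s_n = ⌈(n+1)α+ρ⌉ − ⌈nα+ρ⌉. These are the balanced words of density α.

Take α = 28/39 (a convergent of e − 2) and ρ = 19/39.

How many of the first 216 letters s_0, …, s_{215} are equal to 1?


#1s = Σ_{n=0}^{215} s_n = Σ_{n=0}^{215} (⌈(n+1)α+ρ⌉ − ⌈nα+ρ⌉)
the sum telescopes: every ⌈nα+ρ⌉ with 0 < n < 216 appears once with + and once with −, leaving ⌈216α+ρ⌉ − ⌈0·α+ρ⌉
216α + ρ = (216·28 + 19) / 39 = 6067/39
ρ = 19/39
⌈6067/39⌉ = 156,  ⌈19/39⌉ = 1
#1s = 156 − 1 = 155

155


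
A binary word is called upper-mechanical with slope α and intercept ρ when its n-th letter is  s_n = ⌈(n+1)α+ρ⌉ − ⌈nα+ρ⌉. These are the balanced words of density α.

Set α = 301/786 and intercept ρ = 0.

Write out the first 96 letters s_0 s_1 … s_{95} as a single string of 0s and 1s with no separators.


n=0: ⌈(1·301)/786⌉ − ⌈(0·301)/786⌉ = ⌈301/786⌉ − ⌈0/786⌉ = 1 − 0 = 1
n=1: ⌈(2·301)/786⌉ − ⌈(1·301)/786⌉ = ⌈602/786⌉ − ⌈301/786⌉ = 1 − 1 = 0
n=2: ⌈(3·301)/786⌉ − ⌈(2·301)/786⌉ = ⌈903/786⌉ − ⌈602/786⌉ = 2 − 1 = 1
n=3: ⌈(4·301)/786⌉ − ⌈(3·301)/786⌉ = ⌈1204/786⌉ − ⌈903/786⌉ = 2 − 2 = 0
n=4: ⌈(5·301)/786⌉ − ⌈(4·301)/786⌉ = ⌈1505/786⌉ − ⌈1204/786⌉ = 2 − 2 = 0
n=5: ⌈(6·301)/786⌉ − ⌈(5·301)/786⌉ = ⌈1806/786⌉ − ⌈1505/786⌉ = 3 − 2 = 1
n=6: ⌈(7·301)/786⌉ − ⌈(6·301)/786⌉ = ⌈2107/786⌉ − ⌈1806/786⌉ = 3 − 3 = 0
n=7: ⌈(8·301)/786⌉ − ⌈(7·301)/786⌉ = ⌈2408/786⌉ − ⌈2107/786⌉ = 4 − 3 = 1
n=8: ⌈(9·301)/786⌉ − ⌈(8·301)/786⌉ = ⌈2709/786⌉ − ⌈2408/786⌉ = 4 − 4 = 0
n=9: ⌈(10·301)/786⌉ − ⌈(9·301)/786⌉ = ⌈3010/786⌉ − ⌈2709/786⌉ = 4 − 4 = 0
n=10: ⌈(11·301)/786⌉ − ⌈(10·301)/786⌉ = ⌈3311/786⌉ − ⌈3010/786⌉ = 5 − 4 = 1
n=11: ⌈(12·301)/786⌉ − ⌈(11·301)/786⌉ = ⌈3612/786⌉ − ⌈3311/786⌉ = 5 − 5 = 0
n=12: ⌈(13·301)/786⌉ − ⌈(12·301)/786⌉ = ⌈3913/786⌉ − ⌈3612/786⌉ = 5 − 5 = 0
n=13: ⌈(14·301)/786⌉ − ⌈(13·301)/786⌉ = ⌈4214/786⌉ − ⌈3913/786⌉ = 6 − 5 = 1
n=14: ⌈(15·301)/786⌉ − ⌈(14·301)/786⌉ = ⌈4515/786⌉ − ⌈4214/786⌉ = 6 − 6 = 0
n=15: ⌈(16·301)/786⌉ − ⌈(15·301)/786⌉ = ⌈4816/786⌉ − ⌈4515/786⌉ = 7 − 6 = 1
n=16: ⌈(17·301)/786⌉ − ⌈(16·301)/786⌉ = ⌈5117/786⌉ − ⌈4816/786⌉ = 7 − 7 = 0
n=17: ⌈(18·301)/786⌉ − ⌈(17·301)/786⌉ = ⌈5418/786⌉ − ⌈5117/786⌉ = 7 − 7 = 0
n=18: ⌈(19·301)/786⌉ − ⌈(18·301)/786⌉ = ⌈5719/786⌉ − ⌈5418/786⌉ = 8 − 7 = 1
n=19: ⌈(20·301)/786⌉ − ⌈(19·301)/786⌉ = ⌈6020/786⌉ − ⌈5719/786⌉ = 8 − 8 = 0
n=20: ⌈(21·301)/786⌉ − ⌈(20·301)/786⌉ = ⌈6321/786⌉ − ⌈6020/786⌉ = 9 − 8 = 1
n=21: ⌈(22·301)/786⌉ − ⌈(21·301)/786⌉ = ⌈6622/786⌉ − ⌈6321/786⌉ = 9 − 9 = 0
n=22: ⌈(23·301)/786⌉ − ⌈(22·301)/786⌉ = ⌈6923/786⌉ − ⌈6622/786⌉ = 9 − 9 = 0
n=23: ⌈(24·301)/786⌉ − ⌈(23·301)/786⌉ = ⌈7224/786⌉ − ⌈6923/786⌉ = 10 − 9 = 1
n=24: ⌈(25·301)/786⌉ − ⌈(24·301)/786⌉ = ⌈7525/786⌉ − ⌈7224/786⌉ = 10 − 10 = 0
n=25: ⌈(26·301)/786⌉ − ⌈(25·301)/786⌉ = ⌈7826/786⌉ − ⌈7525/786⌉ = 10 − 10 = 0
n=26: ⌈(27·301)/786⌉ − ⌈(26·301)/786⌉ = ⌈8127/786⌉ − ⌈7826/786⌉ = 11 − 10 = 1
n=27: ⌈(28·301)/786⌉ − ⌈(27·301)/786⌉ = ⌈8428/786⌉ − ⌈8127/786⌉ = 11 − 11 = 0
n=28: ⌈(29·301)/786⌉ − ⌈(28·301)/786⌉ = ⌈8729/786⌉ − ⌈8428/786⌉ = 12 − 11 = 1
n=29: ⌈(30·301)/786⌉ − ⌈(29·301)/786⌉ = ⌈9030/786⌉ − ⌈8729/786⌉ = 12 − 12 = 0
n=30: ⌈(31·301)/786⌉ − ⌈(30·301)/786⌉ = ⌈9331/786⌉ − ⌈9030/786⌉ = 12 − 12 = 0
n=31: ⌈(32·301)/786⌉ − ⌈(31·301)/786⌉ = ⌈9632/786⌉ − ⌈9331/786⌉ = 13 − 12 = 1
n=32: ⌈(33·301)/786⌉ − ⌈(32·301)/786⌉ = ⌈9933/786⌉ − ⌈9632/786⌉ = 13 − 13 = 0
n=33: ⌈(34·301)/786⌉ − ⌈(33·301)/786⌉ = ⌈10234/786⌉ − ⌈9933/786⌉ = 14 − 13 = 1
n=34: ⌈(35·301)/786⌉ − ⌈(34·301)/786⌉ = ⌈10535/786⌉ − ⌈10234/786⌉ = 14 − 14 = 0
n=35: ⌈(36·301)/786⌉ − ⌈(35·301)/786⌉ = ⌈10836/786⌉ − ⌈10535/786⌉ = 14 − 14 = 0
n=36: ⌈(37·301)/786⌉ − ⌈(36·301)/786⌉ = ⌈11137/786⌉ − ⌈10836/786⌉ = 15 − 14 = 1
n=37: ⌈(38·301)/786⌉ − ⌈(37·301)/786⌉ = ⌈11438/786⌉ − ⌈11137/786⌉ = 15 − 15 = 0
n=38: ⌈(39·301)/786⌉ − ⌈(38·301)/786⌉ = ⌈11739/786⌉ − ⌈11438/786⌉ = 15 − 15 = 0
n=39: ⌈(40·301)/786⌉ − ⌈(39·301)/786⌉ = ⌈12040/786⌉ − ⌈11739/786⌉ = 16 − 15 = 1
n=40: ⌈(41·301)/786⌉ − ⌈(40·301)/786⌉ = ⌈12341/786⌉ − ⌈12040/786⌉ = 16 − 16 = 0
n=41: ⌈(42·301)/786⌉ − ⌈(41·301)/786⌉ = ⌈12642/786⌉ − ⌈12341/786⌉ = 17 − 16 = 1
n=42: ⌈(43·301)/786⌉ − ⌈(42·301)/786⌉ = ⌈12943/786⌉ − ⌈12642/786⌉ = 17 − 17 = 0
n=43: ⌈(44·301)/786⌉ − ⌈(43·301)/786⌉ = ⌈13244/786⌉ − ⌈12943/786⌉ = 17 − 17 = 0
n=44: ⌈(45·301)/786⌉ − ⌈(44·301)/786⌉ = ⌈13545/786⌉ − ⌈13244/786⌉ = 18 − 17 = 1
n=45: ⌈(46·301)/786⌉ − ⌈(45·301)/786⌉ = ⌈13846/786⌉ − ⌈13545/786⌉ = 18 − 18 = 0
n=46: ⌈(47·301)/786⌉ − ⌈(46·301)/786⌉ = ⌈14147/786⌉ − ⌈13846/786⌉ = 18 − 18 = 0
n=47: ⌈(48·301)/786⌉ − ⌈(47·301)/786⌉ = ⌈14448/786⌉ − ⌈14147/786⌉ = 19 − 18 = 1
n=48: ⌈(49·301)/786⌉ − ⌈(48·301)/786⌉ = ⌈14749/786⌉ − ⌈14448/786⌉ = 19 − 19 = 0
n=49: ⌈(50·301)/786⌉ − ⌈(49·301)/786⌉ = ⌈15050/786⌉ − ⌈14749/786⌉ = 20 − 19 = 1
n=50: ⌈(51·301)/786⌉ − ⌈(50·301)/786⌉ = ⌈15351/786⌉ − ⌈15050/786⌉ = 20 − 20 = 0
n=51: ⌈(52·301)/786⌉ − ⌈(51·301)/786⌉ = ⌈15652/786⌉ − ⌈15351/786⌉ = 20 − 20 = 0
n=52: ⌈(53·301)/786⌉ − ⌈(52·301)/786⌉ = ⌈15953/786⌉ − ⌈15652/786⌉ = 21 − 20 = 1
n=53: ⌈(54·301)/786⌉ − ⌈(53·301)/786⌉ = ⌈16254/786⌉ − ⌈15953/786⌉ = 21 − 21 = 0
n=54: ⌈(55·301)/786⌉ − ⌈(54·301)/786⌉ = ⌈16555/786⌉ − ⌈16254/786⌉ = 22 − 21 = 1
n=55: ⌈(56·301)/786⌉ − ⌈(55·301)/786⌉ = ⌈16856/786⌉ − ⌈16555/786⌉ = 22 − 22 = 0
n=56: ⌈(57·301)/786⌉ − ⌈(56·301)/786⌉ = ⌈17157/786⌉ − ⌈16856/786⌉ = 22 − 22 = 0
n=57: ⌈(58·301)/786⌉ − ⌈(57·301)/786⌉ = ⌈17458/786⌉ − ⌈17157/786⌉ = 23 − 22 = 1
n=58: ⌈(59·301)/786⌉ − ⌈(58·301)/786⌉ = ⌈17759/786⌉ − ⌈17458/786⌉ = 23 − 23 = 0
n=59: ⌈(60·301)/786⌉ − ⌈(59·301)/786⌉ = ⌈18060/786⌉ − ⌈17759/786⌉ = 23 − 23 = 0
n=60: ⌈(61·301)/786⌉ − ⌈(60·301)/786⌉ = ⌈18361/786⌉ − ⌈18060/786⌉ = 24 − 23 = 1
n=61: ⌈(62·301)/786⌉ − ⌈(61·301)/786⌉ = ⌈18662/786⌉ − ⌈18361/786⌉ = 24 − 24 = 0
n=62: ⌈(63·301)/786⌉ − ⌈(62·301)/786⌉ = ⌈18963/786⌉ − ⌈18662/786⌉ = 25 − 24 = 1
n=63: ⌈(64·301)/786⌉ − ⌈(63·301)/786⌉ = ⌈19264/786⌉ − ⌈18963/786⌉ = 25 − 25 = 0
n=64: ⌈(65·301)/786⌉ − ⌈(64·301)/786⌉ = ⌈19565/786⌉ − ⌈19264/786⌉ = 25 − 25 = 0
n=65: ⌈(66·301)/786⌉ − ⌈(65·301)/786⌉ = ⌈19866/786⌉ − ⌈19565/786⌉ = 26 − 25 = 1
n=66: ⌈(67·301)/786⌉ − ⌈(66·301)/786⌉ = ⌈20167/786⌉ − ⌈19866/786⌉ = 26 − 26 = 0
n=67: ⌈(68·301)/786⌉ − ⌈(67·301)/786⌉ = ⌈20468/786⌉ − ⌈20167/786⌉ = 27 − 26 = 1
n=68: ⌈(69·301)/786⌉ − ⌈(68·301)/786⌉ = ⌈20769/786⌉ − ⌈20468/786⌉ = 27 − 27 = 0
n=69: ⌈(70·301)/786⌉ − ⌈(69·301)/786⌉ = ⌈21070/786⌉ − ⌈20769/786⌉ = 27 − 27 = 0
n=70: ⌈(71·301)/786⌉ − ⌈(70·301)/786⌉ = ⌈21371/786⌉ − ⌈21070/786⌉ = 28 − 27 = 1
n=71: ⌈(72·301)/786⌉ − ⌈(71·301)/786⌉ = ⌈21672/786⌉ − ⌈21371/786⌉ = 28 − 28 = 0
n=72: ⌈(73·301)/786⌉ − ⌈(72·301)/786⌉ = ⌈21973/786⌉ − ⌈21672/786⌉ = 28 − 28 = 0
n=73: ⌈(74·301)/786⌉ − ⌈(73·301)/786⌉ = ⌈22274/786⌉ − ⌈21973/786⌉ = 29 − 28 = 1
n=74: ⌈(75·301)/786⌉ − ⌈(74·301)/786⌉ = ⌈22575/786⌉ − ⌈22274/786⌉ = 29 − 29 = 0
n=75: ⌈(76·301)/786⌉ − ⌈(75·301)/786⌉ = ⌈22876/786⌉ − ⌈22575/786⌉ = 30 − 29 = 1
n=76: ⌈(77·301)/786⌉ − ⌈(76·301)/786⌉ = ⌈23177/786⌉ − ⌈22876/786⌉ = 30 − 30 = 0
n=77: ⌈(78·301)/786⌉ − ⌈(77·301)/786⌉ = ⌈23478/786⌉ − ⌈23177/786⌉ = 30 − 30 = 0
n=78: ⌈(79·301)/786⌉ − ⌈(78·301)/786⌉ = ⌈23779/786⌉ − ⌈23478/786⌉ = 31 − 30 = 1
n=79: ⌈(80·301)/786⌉ − ⌈(79·301)/786⌉ = ⌈24080/786⌉ − ⌈23779/786⌉ = 31 − 31 = 0
n=80: ⌈(81·301)/786⌉ − ⌈(80·301)/786⌉ = ⌈24381/786⌉ − ⌈24080/786⌉ = 32 − 31 = 1
n=81: ⌈(82·301)/786⌉ − ⌈(81·301)/786⌉ = ⌈24682/786⌉ − ⌈24381/786⌉ = 32 − 32 = 0
n=82: ⌈(83·301)/786⌉ − ⌈(82·301)/786⌉ = ⌈24983/786⌉ − ⌈24682/786⌉ = 32 − 32 = 0
n=83: ⌈(84·301)/786⌉ − ⌈(83·301)/786⌉ = ⌈25284/786⌉ − ⌈24983/786⌉ = 33 − 32 = 1
n=84: ⌈(85·301)/786⌉ − ⌈(84·301)/786⌉ = ⌈25585/786⌉ − ⌈25284/786⌉ = 33 − 33 = 0
n=85: ⌈(86·301)/786⌉ − ⌈(85·301)/786⌉ = ⌈25886/786⌉ − ⌈25585/786⌉ = 33 − 33 = 0
n=86: ⌈(87·301)/786⌉ − ⌈(86·301)/786⌉ = ⌈26187/786⌉ − ⌈25886/786⌉ = 34 − 33 = 1
n=87: ⌈(88·301)/786⌉ − ⌈(87·301)/786⌉ = ⌈26488/786⌉ − ⌈26187/786⌉ = 34 − 34 = 0
n=88: ⌈(89·301)/786⌉ − ⌈(88·301)/786⌉ = ⌈26789/786⌉ − ⌈26488/786⌉ = 35 − 34 = 1
n=89: ⌈(90·301)/786⌉ − ⌈(89·301)/786⌉ = ⌈27090/786⌉ − ⌈26789/786⌉ = 35 − 35 = 0
n=90: ⌈(91·301)/786⌉ − ⌈(90·301)/786⌉ = ⌈27391/786⌉ − ⌈27090/786⌉ = 35 − 35 = 0
n=91: ⌈(92·301)/786⌉ − ⌈(91·301)/786⌉ = ⌈27692/786⌉ − ⌈27391/786⌉ = 36 − 35 = 1
n=92: ⌈(93·301)/786⌉ − ⌈(92·301)/786⌉ = ⌈27993/786⌉ − ⌈27692/786⌉ = 36 − 36 = 0
n=93: ⌈(94·301)/786⌉ − ⌈(93·301)/786⌉ = ⌈28294/786⌉ − ⌈27993/786⌉ = 36 − 36 = 0
n=94: ⌈(95·301)/786⌉ − ⌈(94·301)/786⌉ = ⌈28595/786⌉ − ⌈28294/786⌉ = 37 − 36 = 1
n=95: ⌈(96·301)/786⌉ − ⌈(95·301)/786⌉ = ⌈28896/786⌉ − ⌈28595/786⌉ = 37 − 37 = 0

101001010010010100101001001010010100100101001001010010100100101001010010010100101001001010010010


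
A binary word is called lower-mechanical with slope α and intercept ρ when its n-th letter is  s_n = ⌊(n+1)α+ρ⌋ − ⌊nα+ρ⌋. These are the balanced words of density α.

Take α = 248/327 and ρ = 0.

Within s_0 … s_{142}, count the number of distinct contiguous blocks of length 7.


8

t_n = ⌊(n·248)/327⌋ for n = 0 … 143:
  n=0…9: ⌊0/327⌋=0 ⌊248/327⌋=0 ⌊496/327⌋=1 ⌊744/327⌋=2 ⌊992/327⌋=3 ⌊1240/327⌋=3 ⌊1488/327⌋=4 ⌊1736/327⌋=5 ⌊1984/327⌋=6 ⌊2232/327⌋=6
  n=10…19: ⌊2480/327⌋=7 ⌊2728/327⌋=8 ⌊2976/327⌋=9 ⌊3224/327⌋=9 ⌊3472/327⌋=10 ⌊3720/327⌋=11 ⌊3968/327⌋=12 ⌊4216/327⌋=12 ⌊4464/327⌋=13 ⌊4712/327⌋=14
  n=20…29: ⌊4960/327⌋=15 ⌊5208/327⌋=15 ⌊5456/327⌋=16 ⌊5704/327⌋=17 ⌊5952/327⌋=18 ⌊6200/327⌋=18 ⌊6448/327⌋=19 ⌊6696/327⌋=20 ⌊6944/327⌋=21 ⌊7192/327⌋=21
  n=30…39: ⌊7440/327⌋=22 ⌊7688/327⌋=23 ⌊7936/327⌋=24 ⌊8184/327⌋=25 ⌊8432/327⌋=25 ⌊8680/327⌋=26 ⌊8928/327⌋=27 ⌊9176/327⌋=28 ⌊9424/327⌋=28 ⌊9672/327⌋=29
  n=40…49: ⌊9920/327⌋=30 ⌊10168/327⌋=31 ⌊10416/327⌋=31 ⌊10664/327⌋=32 ⌊10912/327⌋=33 ⌊11160/327⌋=34 ⌊11408/327⌋=34 ⌊11656/327⌋=35 ⌊11904/327⌋=36 ⌊12152/327⌋=37
  n=50…59: ⌊12400/327⌋=37 ⌊12648/327⌋=38 ⌊12896/327⌋=39 ⌊13144/327⌋=40 ⌊13392/327⌋=40 ⌊13640/327⌋=41 ⌊13888/327⌋=42 ⌊14136/327⌋=43 ⌊14384/327⌋=43 ⌊14632/327⌋=44
  n=60…69: ⌊14880/327⌋=45 ⌊15128/327⌋=46 ⌊15376/327⌋=47 ⌊15624/327⌋=47 ⌊15872/327⌋=48 ⌊16120/327⌋=49 ⌊16368/327⌋=50 ⌊16616/327⌋=50 ⌊16864/327⌋=51 ⌊17112/327⌋=52
  n=70…79: ⌊17360/327⌋=53 ⌊17608/327⌋=53 ⌊17856/327⌋=54 ⌊18104/327⌋=55 ⌊18352/327⌋=56 ⌊18600/327⌋=56 ⌊18848/327⌋=57 ⌊19096/327⌋=58 ⌊19344/327⌋=59 ⌊19592/327⌋=59
  n=80…89: ⌊19840/327⌋=60 ⌊20088/327⌋=61 ⌊20336/327⌋=62 ⌊20584/327⌋=62 ⌊20832/327⌋=63 ⌊21080/327⌋=64 ⌊21328/327⌋=65 ⌊21576/327⌋=65 ⌊21824/327⌋=66 ⌊22072/327⌋=67
  n=90…99: ⌊22320/327⌋=68 ⌊22568/327⌋=69 ⌊22816/327⌋=69 ⌊23064/327⌋=70 ⌊23312/327⌋=71 ⌊23560/327⌋=72 ⌊23808/327⌋=72 ⌊24056/327⌋=73 ⌊24304/327⌋=74 ⌊24552/327⌋=75
  n=100…109: ⌊24800/327⌋=75 ⌊25048/327⌋=76 ⌊25296/327⌋=77 ⌊25544/327⌋=78 ⌊25792/327⌋=78 ⌊26040/327⌋=79 ⌊26288/327⌋=80 ⌊26536/327⌋=81 ⌊26784/327⌋=81 ⌊27032/327⌋=82
  n=110…119: ⌊27280/327⌋=83 ⌊27528/327⌋=84 ⌊27776/327⌋=84 ⌊28024/327⌋=85 ⌊28272/327⌋=86 ⌊28520/327⌋=87 ⌊28768/327⌋=87 ⌊29016/327⌋=88 ⌊29264/327⌋=89 ⌊29512/327⌋=90
  n=120…129: ⌊29760/327⌋=91 ⌊30008/327⌋=91 ⌊30256/327⌋=92 ⌊30504/327⌋=93 ⌊30752/327⌋=94 ⌊31000/327⌋=94 ⌊31248/327⌋=95 ⌊31496/327⌋=96 ⌊31744/327⌋=97 ⌊31992/327⌋=97
  n=130…139: ⌊32240/327⌋=98 ⌊32488/327⌋=99 ⌊32736/327⌋=100 ⌊32984/327⌋=100 ⌊33232/327⌋=101 ⌊33480/327⌋=102 ⌊33728/327⌋=103 ⌊33976/327⌋=103 ⌊34224/327⌋=104 ⌊34472/327⌋=105
  n=140…143: ⌊34720/327⌋=106 ⌊34968/327⌋=106 ⌊35216/327⌋=107 ⌊35464/327⌋=108
s_n = t_(n+1) − t_n for n = 0 … 142 gives
prefix = 01110111011101110111011101110111101110111011101110111011101111011101110111011101110111011110111011101110111011101110111101110111011101110111011
slide a length-7 window over [0..6] … [136..142] (137 windows); first occurrence of each distinct factor:
  [  0..  6] 0111011
  [  1..  7] 1110111
  [  2..  8] 1101110
  [  3..  9] 1011101
  [ 26.. 32] 1101111
  [ 27.. 33] 1011110
  [ 28.. 34] 0111101
  [ 29.. 35] 1111011
  (the other 129 windows repeat one of these)
distinct factors: {0111011, 0111101, 1011101, 1011110, 1101110, 1101111, 1110111, 1111011}
count = 8  (Sturmian bound for length 7 is 8)


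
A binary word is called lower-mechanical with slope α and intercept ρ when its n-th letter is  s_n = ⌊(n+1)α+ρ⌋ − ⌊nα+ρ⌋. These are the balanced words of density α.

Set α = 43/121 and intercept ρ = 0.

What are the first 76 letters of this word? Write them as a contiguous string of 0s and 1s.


n=0: ⌊(1·43)/121⌋ − ⌊(0·43)/121⌋ = ⌊43/121⌋ − ⌊0/121⌋ = 0 − 0 = 0
n=1: ⌊(2·43)/121⌋ − ⌊(1·43)/121⌋ = ⌊86/121⌋ − ⌊43/121⌋ = 0 − 0 = 0
n=2: ⌊(3·43)/121⌋ − ⌊(2·43)/121⌋ = ⌊129/121⌋ − ⌊86/121⌋ = 1 − 0 = 1
n=3: ⌊(4·43)/121⌋ − ⌊(3·43)/121⌋ = ⌊172/121⌋ − ⌊129/121⌋ = 1 − 1 = 0
n=4: ⌊(5·43)/121⌋ − ⌊(4·43)/121⌋ = ⌊215/121⌋ − ⌊172/121⌋ = 1 − 1 = 0
n=5: ⌊(6·43)/121⌋ − ⌊(5·43)/121⌋ = ⌊258/121⌋ − ⌊215/121⌋ = 2 − 1 = 1
n=6: ⌊(7·43)/121⌋ − ⌊(6·43)/121⌋ = ⌊301/121⌋ − ⌊258/121⌋ = 2 − 2 = 0
n=7: ⌊(8·43)/121⌋ − ⌊(7·43)/121⌋ = ⌊344/121⌋ − ⌊301/121⌋ = 2 − 2 = 0
n=8: ⌊(9·43)/121⌋ − ⌊(8·43)/121⌋ = ⌊387/121⌋ − ⌊344/121⌋ = 3 − 2 = 1
n=9: ⌊(10·43)/121⌋ − ⌊(9·43)/121⌋ = ⌊430/121⌋ − ⌊387/121⌋ = 3 − 3 = 0
n=10: ⌊(11·43)/121⌋ − ⌊(10·43)/121⌋ = ⌊473/121⌋ − ⌊430/121⌋ = 3 − 3 = 0
n=11: ⌊(12·43)/121⌋ − ⌊(11·43)/121⌋ = ⌊516/121⌋ − ⌊473/121⌋ = 4 − 3 = 1
n=12: ⌊(13·43)/121⌋ − ⌊(12·43)/121⌋ = ⌊559/121⌋ − ⌊516/121⌋ = 4 − 4 = 0
n=13: ⌊(14·43)/121⌋ − ⌊(13·43)/121⌋ = ⌊602/121⌋ − ⌊559/121⌋ = 4 − 4 = 0
n=14: ⌊(15·43)/121⌋ − ⌊(14·43)/121⌋ = ⌊645/121⌋ − ⌊602/121⌋ = 5 − 4 = 1
n=15: ⌊(16·43)/121⌋ − ⌊(15·43)/121⌋ = ⌊688/121⌋ − ⌊645/121⌋ = 5 − 5 = 0
n=16: ⌊(17·43)/121⌋ − ⌊(16·43)/121⌋ = ⌊731/121⌋ − ⌊688/121⌋ = 6 − 5 = 1
n=17: ⌊(18·43)/121⌋ − ⌊(17·43)/121⌋ = ⌊774/121⌋ − ⌊731/121⌋ = 6 − 6 = 0
n=18: ⌊(19·43)/121⌋ − ⌊(18·43)/121⌋ = ⌊817/121⌋ − ⌊774/121⌋ = 6 − 6 = 0
n=19: ⌊(20·43)/121⌋ − ⌊(19·43)/121⌋ = ⌊860/121⌋ − ⌊817/121⌋ = 7 − 6 = 1
n=20: ⌊(21·43)/121⌋ − ⌊(20·43)/121⌋ = ⌊903/121⌋ − ⌊860/121⌋ = 7 − 7 = 0
n=21: ⌊(22·43)/121⌋ − ⌊(21·43)/121⌋ = ⌊946/121⌋ − ⌊903/121⌋ = 7 − 7 = 0
n=22: ⌊(23·43)/121⌋ − ⌊(22·43)/121⌋ = ⌊989/121⌋ − ⌊946/121⌋ = 8 − 7 = 1
n=23: ⌊(24·43)/121⌋ − ⌊(23·43)/121⌋ = ⌊1032/121⌋ − ⌊989/121⌋ = 8 − 8 = 0
n=24: ⌊(25·43)/121⌋ − ⌊(24·43)/121⌋ = ⌊1075/121⌋ − ⌊1032/121⌋ = 8 − 8 = 0
n=25: ⌊(26·43)/121⌋ − ⌊(25·43)/121⌋ = ⌊1118/121⌋ − ⌊1075/121⌋ = 9 − 8 = 1
n=26: ⌊(27·43)/121⌋ − ⌊(26·43)/121⌋ = ⌊1161/121⌋ − ⌊1118/121⌋ = 9 − 9 = 0
n=27: ⌊(28·43)/121⌋ − ⌊(27·43)/121⌋ = ⌊1204/121⌋ − ⌊1161/121⌋ = 9 − 9 = 0
n=28: ⌊(29·43)/121⌋ − ⌊(28·43)/121⌋ = ⌊1247/121⌋ − ⌊1204/121⌋ = 10 − 9 = 1
n=29: ⌊(30·43)/121⌋ − ⌊(29·43)/121⌋ = ⌊1290/121⌋ − ⌊1247/121⌋ = 10 − 10 = 0
n=30: ⌊(31·43)/121⌋ − ⌊(30·43)/121⌋ = ⌊1333/121⌋ − ⌊1290/121⌋ = 11 − 10 = 1
n=31: ⌊(32·43)/121⌋ − ⌊(31·43)/121⌋ = ⌊1376/121⌋ − ⌊1333/121⌋ = 11 − 11 = 0
n=32: ⌊(33·43)/121⌋ − ⌊(32·43)/121⌋ = ⌊1419/121⌋ − ⌊1376/121⌋ = 11 − 11 = 0
n=33: ⌊(34·43)/121⌋ − ⌊(33·43)/121⌋ = ⌊1462/121⌋ − ⌊1419/121⌋ = 12 − 11 = 1
n=34: ⌊(35·43)/121⌋ − ⌊(34·43)/121⌋ = ⌊1505/121⌋ − ⌊1462/121⌋ = 12 − 12 = 0
n=35: ⌊(36·43)/121⌋ − ⌊(35·43)/121⌋ = ⌊1548/121⌋ − ⌊1505/121⌋ = 12 − 12 = 0
n=36: ⌊(37·43)/121⌋ − ⌊(36·43)/121⌋ = ⌊1591/121⌋ − ⌊1548/121⌋ = 13 − 12 = 1
n=37: ⌊(38·43)/121⌋ − ⌊(37·43)/121⌋ = ⌊1634/121⌋ − ⌊1591/121⌋ = 13 − 13 = 0
n=38: ⌊(39·43)/121⌋ − ⌊(38·43)/121⌋ = ⌊1677/121⌋ − ⌊1634/121⌋ = 13 − 13 = 0
n=39: ⌊(40·43)/121⌋ − ⌊(39·43)/121⌋ = ⌊1720/121⌋ − ⌊1677/121⌋ = 14 − 13 = 1
n=40: ⌊(41·43)/121⌋ − ⌊(40·43)/121⌋ = ⌊1763/121⌋ − ⌊1720/121⌋ = 14 − 14 = 0
n=41: ⌊(42·43)/121⌋ − ⌊(41·43)/121⌋ = ⌊1806/121⌋ − ⌊1763/121⌋ = 14 − 14 = 0
n=42: ⌊(43·43)/121⌋ − ⌊(42·43)/121⌋ = ⌊1849/121⌋ − ⌊1806/121⌋ = 15 − 14 = 1
n=43: ⌊(44·43)/121⌋ − ⌊(43·43)/121⌋ = ⌊1892/121⌋ − ⌊1849/121⌋ = 15 − 15 = 0
n=44: ⌊(45·43)/121⌋ − ⌊(44·43)/121⌋ = ⌊1935/121⌋ − ⌊1892/121⌋ = 15 − 15 = 0
n=45: ⌊(46·43)/121⌋ − ⌊(45·43)/121⌋ = ⌊1978/121⌋ − ⌊1935/121⌋ = 16 − 15 = 1
n=46: ⌊(47·43)/121⌋ − ⌊(46·43)/121⌋ = ⌊2021/121⌋ − ⌊1978/121⌋ = 16 − 16 = 0
n=47: ⌊(48·43)/121⌋ − ⌊(47·43)/121⌋ = ⌊2064/121⌋ − ⌊2021/121⌋ = 17 − 16 = 1
n=48: ⌊(49·43)/121⌋ − ⌊(48·43)/121⌋ = ⌊2107/121⌋ − ⌊2064/121⌋ = 17 − 17 = 0
n=49: ⌊(50·43)/121⌋ − ⌊(49·43)/121⌋ = ⌊2150/121⌋ − ⌊2107/121⌋ = 17 − 17 = 0
n=50: ⌊(51·43)/121⌋ − ⌊(50·43)/121⌋ = ⌊2193/121⌋ − ⌊2150/121⌋ = 18 − 17 = 1
n=51: ⌊(52·43)/121⌋ − ⌊(51·43)/121⌋ = ⌊2236/121⌋ − ⌊2193/121⌋ = 18 − 18 = 0
n=52: ⌊(53·43)/121⌋ − ⌊(52·43)/121⌋ = ⌊2279/121⌋ − ⌊2236/121⌋ = 18 − 18 = 0
n=53: ⌊(54·43)/121⌋ − ⌊(53·43)/121⌋ = ⌊2322/121⌋ − ⌊2279/121⌋ = 19 − 18 = 1
n=54: ⌊(55·43)/121⌋ − ⌊(54·43)/121⌋ = ⌊2365/121⌋ − ⌊2322/121⌋ = 19 − 19 = 0
n=55: ⌊(56·43)/121⌋ − ⌊(55·43)/121⌋ = ⌊2408/121⌋ − ⌊2365/121⌋ = 19 − 19 = 0
n=56: ⌊(57·43)/121⌋ − ⌊(56·43)/121⌋ = ⌊2451/121⌋ − ⌊2408/121⌋ = 20 − 19 = 1
n=57: ⌊(58·43)/121⌋ − ⌊(57·43)/121⌋ = ⌊2494/121⌋ − ⌊2451/121⌋ = 20 − 20 = 0
n=58: ⌊(59·43)/121⌋ − ⌊(58·43)/121⌋ = ⌊2537/121⌋ − ⌊2494/121⌋ = 20 − 20 = 0
n=59: ⌊(60·43)/121⌋ − ⌊(59·43)/121⌋ = ⌊2580/121⌋ − ⌊2537/121⌋ = 21 − 20 = 1
n=60: ⌊(61·43)/121⌋ − ⌊(60·43)/121⌋ = ⌊2623/121⌋ − ⌊2580/121⌋ = 21 − 21 = 0
n=61: ⌊(62·43)/121⌋ − ⌊(61·43)/121⌋ = ⌊2666/121⌋ − ⌊2623/121⌋ = 22 − 21 = 1
n=62: ⌊(63·43)/121⌋ − ⌊(62·43)/121⌋ = ⌊2709/121⌋ − ⌊2666/121⌋ = 22 − 22 = 0
n=63: ⌊(64·43)/121⌋ − ⌊(63·43)/121⌋ = ⌊2752/121⌋ − ⌊2709/121⌋ = 22 − 22 = 0
n=64: ⌊(65·43)/121⌋ − ⌊(64·43)/121⌋ = ⌊2795/121⌋ − ⌊2752/121⌋ = 23 − 22 = 1
n=65: ⌊(66·43)/121⌋ − ⌊(65·43)/121⌋ = ⌊2838/121⌋ − ⌊2795/121⌋ = 23 − 23 = 0
n=66: ⌊(67·43)/121⌋ − ⌊(66·43)/121⌋ = ⌊2881/121⌋ − ⌊2838/121⌋ = 23 − 23 = 0
n=67: ⌊(68·43)/121⌋ − ⌊(67·43)/121⌋ = ⌊2924/121⌋ − ⌊2881/121⌋ = 24 − 23 = 1
n=68: ⌊(69·43)/121⌋ − ⌊(68·43)/121⌋ = ⌊2967/121⌋ − ⌊2924/121⌋ = 24 − 24 = 0
n=69: ⌊(70·43)/121⌋ − ⌊(69·43)/121⌋ = ⌊3010/121⌋ − ⌊2967/121⌋ = 24 − 24 = 0
n=70: ⌊(71·43)/121⌋ − ⌊(70·43)/121⌋ = ⌊3053/121⌋ − ⌊3010/121⌋ = 25 − 24 = 1
n=71: ⌊(72·43)/121⌋ − ⌊(71·43)/121⌋ = ⌊3096/121⌋ − ⌊3053/121⌋ = 25 − 25 = 0
n=72: ⌊(73·43)/121⌋ − ⌊(72·43)/121⌋ = ⌊3139/121⌋ − ⌊3096/121⌋ = 25 − 25 = 0
n=73: ⌊(74·43)/121⌋ − ⌊(73·43)/121⌋ = ⌊3182/121⌋ − ⌊3139/121⌋ = 26 − 25 = 1
n=74: ⌊(75·43)/121⌋ − ⌊(74·43)/121⌋ = ⌊3225/121⌋ − ⌊3182/121⌋ = 26 − 26 = 0
n=75: ⌊(76·43)/121⌋ − ⌊(75·43)/121⌋ = ⌊3268/121⌋ − ⌊3225/121⌋ = 27 − 26 = 1

0010010010010010100100100100101001001001001001010010010010010100100100100101
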